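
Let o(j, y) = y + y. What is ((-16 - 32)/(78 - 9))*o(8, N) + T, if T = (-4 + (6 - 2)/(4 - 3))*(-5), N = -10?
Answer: 320/23 ≈ 13.913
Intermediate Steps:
o(j, y) = 2*y
T = 0 (T = (-4 + 4/1)*(-5) = (-4 + 4*1)*(-5) = (-4 + 4)*(-5) = 0*(-5) = 0)
((-16 - 32)/(78 - 9))*o(8, N) + T = ((-16 - 32)/(78 - 9))*(2*(-10)) + 0 = -48/69*(-20) + 0 = -48*1/69*(-20) + 0 = -16/23*(-20) + 0 = 320/23 + 0 = 320/23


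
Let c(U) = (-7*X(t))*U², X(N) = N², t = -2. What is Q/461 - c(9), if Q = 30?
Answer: 1045578/461 ≈ 2268.1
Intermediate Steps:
c(U) = -28*U² (c(U) = (-7*(-2)²)*U² = (-7*4)*U² = -28*U²)
Q/461 - c(9) = 30/461 - (-28)*9² = 30*(1/461) - (-28)*81 = 30/461 - 1*(-2268) = 30/461 + 2268 = 1045578/461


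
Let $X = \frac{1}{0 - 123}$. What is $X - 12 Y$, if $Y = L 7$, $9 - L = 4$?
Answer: $- \frac{51661}{123} \approx -420.01$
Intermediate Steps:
$X = - \frac{1}{123}$ ($X = \frac{1}{-123} = - \frac{1}{123} \approx -0.0081301$)
$L = 5$ ($L = 9 - 4 = 5$)
$Y = 35$ ($Y = 5 \cdot 7 = 35$)
$X - 12 Y = - \frac{1}{123} - 420 = - \frac{51661}{123}$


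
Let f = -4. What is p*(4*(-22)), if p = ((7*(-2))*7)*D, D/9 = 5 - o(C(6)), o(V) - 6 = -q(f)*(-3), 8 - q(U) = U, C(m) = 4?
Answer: -2871792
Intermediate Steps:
q(U) = 8 - U
o(V) = 42 (o(V) = 6 - (8 - 1*(-4))*(-3) = 6 - (8 + 4)*(-3) = 6 - 1*12*(-3) = 6 - 12*(-3) = 6 + 36 = 42)
D = -333 (D = 9*(5 - 1*42) = 9*(5 - 42) = 9*(-37) = -333)
p = 32634 (p = ((7*(-2))*7)*(-333) = -14*7*(-333) = -98*(-333) = 32634)
p*(4*(-22)) = 32634*(4*(-22)) = 32634*(-88) = -2871792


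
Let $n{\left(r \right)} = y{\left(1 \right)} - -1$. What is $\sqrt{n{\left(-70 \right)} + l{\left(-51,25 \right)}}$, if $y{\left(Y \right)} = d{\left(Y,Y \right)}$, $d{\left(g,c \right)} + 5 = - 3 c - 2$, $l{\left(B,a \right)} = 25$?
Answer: $4$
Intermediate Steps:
$d{\left(g,c \right)} = -7 - 3 c$ ($d{\left(g,c \right)} = -5 - \left(2 + 3 c\right) = -7 - 3 c$)
$y{\left(Y \right)} = -7 - 3 Y$
$n{\left(r \right)} = -9$ ($n{\left(r \right)} = \left(-7 - 3\right) - -1 = \left(-7 - 3\right) + 1 = -10 + 1 = -9$)
$\sqrt{n{\left(-70 \right)} + l{\left(-51,25 \right)}} = \sqrt{-9 + 25} = \sqrt{16} = 4$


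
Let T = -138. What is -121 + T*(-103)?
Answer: 14093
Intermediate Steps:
-121 + T*(-103) = -121 - 138*(-103) = -121 + 14214 = 14093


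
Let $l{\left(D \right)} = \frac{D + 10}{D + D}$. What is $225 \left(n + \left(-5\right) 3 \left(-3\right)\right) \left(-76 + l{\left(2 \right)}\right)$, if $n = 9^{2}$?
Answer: $-2069550$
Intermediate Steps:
$l{\left(D \right)} = \frac{10 + D}{2 D}$
$n = 81$
$225 \left(n + \left(-5\right) 3 \left(-3\right)\right) \left(-76 + l{\left(2 \right)}\right) = 225 \left(81 + \left(-5\right) 3 \left(-3\right)\right) \left(-76 + \frac{10 + 2}{2 \cdot 2}\right) = 225 \left(81 - -45\right) \left(-76 + \frac{1}{2} \cdot \frac{1}{2} \cdot 12\right) = 225 \left(81 + 45\right) \left(-76 + 3\right) = 225 \cdot 126 \left(-73\right) = 225 \left(-9198\right) = -2069550$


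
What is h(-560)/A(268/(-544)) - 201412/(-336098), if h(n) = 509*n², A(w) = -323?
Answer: -26824352169562/54279827 ≈ -4.9419e+5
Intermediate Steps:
h(-560)/A(268/(-544)) - 201412/(-336098) = (509*(-560)²)/(-323) - 201412/(-336098) = (509*313600)*(-1/323) - 201412*(-1/336098) = 159622400*(-1/323) + 100706/168049 = -159622400/323 + 100706/168049 = -26824352169562/54279827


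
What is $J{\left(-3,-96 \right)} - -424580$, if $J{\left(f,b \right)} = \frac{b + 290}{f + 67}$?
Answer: $\frac{13586657}{32} \approx 4.2458 \cdot 10^{5}$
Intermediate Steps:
$J{\left(f,b \right)} = \frac{290 + b}{67 + f}$
$J{\left(-3,-96 \right)} - -424580 = \frac{290 - 96}{67 - 3} - -424580 = \frac{1}{64} \cdot 194 + 424580 = \frac{97}{32} + 424580 = \frac{13586657}{32}$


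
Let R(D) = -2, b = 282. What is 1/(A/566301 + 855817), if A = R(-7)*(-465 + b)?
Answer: 188767/161550007761 ≈ 1.1685e-6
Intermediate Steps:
A = 366 (A = -2*(-465 + 282) = -2*(-183) = 366)
1/(A/566301 + 855817) = 1/(366/566301 + 855817) = 1/(366*(1/566301) + 855817) = 1/(122/188767 + 855817) = 1/(161550007761/188767) = 188767/161550007761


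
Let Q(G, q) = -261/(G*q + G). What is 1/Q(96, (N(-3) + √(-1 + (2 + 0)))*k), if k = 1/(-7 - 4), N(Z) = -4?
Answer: -448/957 ≈ -0.46813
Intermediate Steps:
k = -1/11 (k = 1/(-11) = -1/11 ≈ -0.090909)
Q(G, q) = -261/(G + G*q)
1/Q(96, (N(-3) + √(-1 + (2 + 0)))*k) = 1/(-261/(96*(1 + (-4 + √(-1 + (2 + 0)))*(-1/11)))) = 1/(-261*1/96/(1 + (-4 + √(-1 + 2))*(-1/11))) = 1/(-261*1/96/(1 + (-4 + √1)*(-1/11))) = 1/(-261*1/96/(1 + (-4 + 1)*(-1/11))) = 1/(-261*1/96/(1 - 3*(-1/11))) = 1/(-261*1/96/(1 + 3/11)) = 1/(-261*1/96/14/11) = 1/(-261*1/96*11/14) = 1/(-957/448) = -448/957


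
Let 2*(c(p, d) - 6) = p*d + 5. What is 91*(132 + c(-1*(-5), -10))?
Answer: 21021/2 ≈ 10511.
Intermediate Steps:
c(p, d) = 17/2 + d*p/2 (c(p, d) = 6 + (p*d + 5)/2 = 6 + (d*p + 5)/2 = 6 + (5 + d*p)/2 = 6 + (5/2 + d*p/2) = 17/2 + d*p/2)
91*(132 + c(-1*(-5), -10)) = 91*(132 + (17/2 + (1/2)*(-10)*(-1*(-5)))) = 91*(132 + (17/2 + (1/2)*(-10)*5)) = 91*(132 + (17/2 - 25)) = 91*(132 - 33/2) = 91*(231/2) = 21021/2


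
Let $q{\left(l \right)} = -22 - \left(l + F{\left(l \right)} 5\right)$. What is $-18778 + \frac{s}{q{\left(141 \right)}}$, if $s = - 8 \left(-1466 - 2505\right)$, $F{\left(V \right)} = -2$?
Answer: $- \frac{2904802}{153} \approx -18986.0$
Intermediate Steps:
$s = 31768$ ($s = - 8 \left(-1466 - 2505\right) = \left(-8\right) \left(-3971\right) = 31768$)
$q{\left(l \right)} = -12 - l$ ($q{\left(l \right)} = -22 - \left(l - 10\right) = -22 - \left(-10 + l\right) = -12 - l$)
$-18778 + \frac{s}{q{\left(141 \right)}} = -18778 + \frac{31768}{-12 - 141} = -18778 + \frac{31768}{-153} = -18778 + 31768 \left(- \frac{1}{153}\right) = -18778 - \frac{31768}{153} = - \frac{2904802}{153}$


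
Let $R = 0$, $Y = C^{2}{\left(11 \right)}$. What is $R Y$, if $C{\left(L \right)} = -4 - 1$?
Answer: $0$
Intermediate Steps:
$C{\left(L \right)} = -5$ ($C{\left(L \right)} = -4 - 1 = -5$)
$Y = 25$ ($Y = \left(-5\right)^{2} = 25$)
$R Y = 0 \cdot 25 = 0$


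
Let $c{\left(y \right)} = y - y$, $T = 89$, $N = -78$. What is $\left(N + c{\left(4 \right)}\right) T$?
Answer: $-6942$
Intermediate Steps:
$c{\left(y \right)} = 0$
$\left(N + c{\left(4 \right)}\right) T = \left(-78 + 0\right) 89 = \left(-78\right) 89 = -6942$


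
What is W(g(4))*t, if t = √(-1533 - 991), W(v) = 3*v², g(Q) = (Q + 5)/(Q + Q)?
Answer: 243*I*√631/32 ≈ 190.75*I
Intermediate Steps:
g(Q) = (5 + Q)/(2*Q) (g(Q) = (5 + Q)/((2*Q)) = (5 + Q)*(1/(2*Q)) = (5 + Q)/(2*Q))
t = 2*I*√631 (t = √(-2524) = 2*I*√631 ≈ 50.239*I)
W(g(4))*t = (3*((½)*(5 + 4)/4)²)*(2*I*√631) = (3*((½)*(¼)*9)²)*(2*I*√631) = (3*(9/8)²)*(2*I*√631) = (3*(81/64))*(2*I*√631) = 243*(2*I*√631)/64 = 243*I*√631/32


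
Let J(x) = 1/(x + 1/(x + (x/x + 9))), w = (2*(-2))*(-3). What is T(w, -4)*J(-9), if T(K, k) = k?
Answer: ½ ≈ 0.50000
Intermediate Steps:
w = 12 (w = -4*(-3) = 12)
J(x) = 1/(x + 1/(10 + x)) (J(x) = 1/(x + 1/(x + (1 + 9))) = 1/(x + 1/(x + 10)) = 1/(x + 1/(10 + x)))
T(w, -4)*J(-9) = -4*(10 - 9)/(1 + (-9)² + 10*(-9)) = -4/(1 + 81 - 90) = -4/(-8) = -(-1)/2 = -4*(-⅛) = ½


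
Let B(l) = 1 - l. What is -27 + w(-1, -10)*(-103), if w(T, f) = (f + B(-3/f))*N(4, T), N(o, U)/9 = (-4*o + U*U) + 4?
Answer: -948591/10 ≈ -94859.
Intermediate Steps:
N(o, U) = 36 - 36*o + 9*U² (N(o, U) = 9*((-4*o + U*U) + 4) = 9*((-4*o + U²) + 4) = 9*((U² - 4*o) + 4) = 9*(4 + U² - 4*o) = 36 - 36*o + 9*U²)
w(T, f) = (-108 + 9*T²)*(1 + f + 3/f) (w(T, f) = (f + (1 - (-3)/f))*(36 - 36*4 + 9*T²) = (f + (1 + 3/f))*(36 - 144 + 9*T²) = (1 + f + 3/f)*(-108 + 9*T²) = (-108 + 9*T²)*(1 + f + 3/f))
-27 + w(-1, -10)*(-103) = -27 + (9*(-12 + (-1)²)*(3 - 10*(1 - 10))/(-10))*(-103) = -27 + (9*(-⅒)*(-12 + 1)*(3 - 10*(-9)))*(-103) = -27 + (9*(-⅒)*(-11)*(3 + 90))*(-103) = -27 + (9*(-⅒)*(-11)*93)*(-103) = -27 + (9207/10)*(-103) = -27 - 948321/10 = -948591/10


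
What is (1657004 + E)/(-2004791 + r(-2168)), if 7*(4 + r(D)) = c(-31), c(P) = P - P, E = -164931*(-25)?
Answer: -5780279/2004795 ≈ -2.8832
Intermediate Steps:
E = 4123275
c(P) = 0
r(D) = -4 (r(D) = -4 + (⅐)*0 = -4 + 0 = -4)
(1657004 + E)/(-2004791 + r(-2168)) = (1657004 + 4123275)/(-2004791 - 4) = 5780279/(-2004795) = 5780279*(-1/2004795) = -5780279/2004795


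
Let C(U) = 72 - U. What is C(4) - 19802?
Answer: -19734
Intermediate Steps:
C(4) - 19802 = (72 - 1*4) - 19802 = (72 - 4) - 19802 = 68 - 19802 = -19734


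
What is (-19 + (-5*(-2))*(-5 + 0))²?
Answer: 4761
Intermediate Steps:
(-19 + (-5*(-2))*(-5 + 0))² = (-19 + 10*(-5))² = (-19 - 50)² = (-69)² = 4761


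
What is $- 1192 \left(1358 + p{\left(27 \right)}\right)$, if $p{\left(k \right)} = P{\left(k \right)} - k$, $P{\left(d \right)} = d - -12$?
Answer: $-1633040$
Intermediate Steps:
$P{\left(d \right)} = 12 + d$ ($P{\left(d \right)} = d + 12 = 12 + d$)
$p{\left(k \right)} = 12$ ($p{\left(k \right)} = \left(12 + k\right) - k = 12$)
$- 1192 \left(1358 + p{\left(27 \right)}\right) = - 1192 \left(1358 + 12\right) = \left(-1192\right) 1370 = -1633040$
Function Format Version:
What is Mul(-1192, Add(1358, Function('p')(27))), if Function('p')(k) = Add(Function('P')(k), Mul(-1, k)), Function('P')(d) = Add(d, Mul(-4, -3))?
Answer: -1633040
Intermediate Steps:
Function('P')(d) = Add(12, d) (Function('P')(d) = Add(d, 12) = Add(12, d))
Function('p')(k) = 12 (Function('p')(k) = Add(Add(12, k), Mul(-1, k)) = 12)
Mul(-1192, Add(1358, Function('p')(27))) = Mul(-1192, Add(1358, 12)) = Mul(-1192, 1370) = -1633040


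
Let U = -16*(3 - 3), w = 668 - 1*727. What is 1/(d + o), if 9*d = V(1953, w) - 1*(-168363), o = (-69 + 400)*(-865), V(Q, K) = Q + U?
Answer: -1/267391 ≈ -3.7398e-6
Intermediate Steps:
w = -59 (w = 668 - 727 = -59)
U = 0 (U = -16*0 = 0)
V(Q, K) = Q (V(Q, K) = Q + 0 = Q)
o = -286315 (o = 331*(-865) = -286315)
d = 18924 (d = (1953 - 1*(-168363))/9 = (1953 + 168363)/9 = (⅑)*170316 = 18924)
1/(d + o) = 1/(18924 - 286315) = 1/(-267391) = -1/267391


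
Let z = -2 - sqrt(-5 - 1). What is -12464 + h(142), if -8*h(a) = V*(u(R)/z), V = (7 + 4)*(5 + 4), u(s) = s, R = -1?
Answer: (-99712*sqrt(6) + 199523*I)/(8*(sqrt(6) - 2*I)) ≈ -12466.0 + 3.0312*I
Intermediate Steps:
z = -2 - I*sqrt(6) (z = -2 - sqrt(-6) = -2 - I*sqrt(6) ≈ -2.0 - 2.4495*I)
V = 99 (V = 11*9 = 99)
h(a) = 99/(8*(-2 - I*sqrt(6))) (h(a) = -99*(-1/(-2 - I*sqrt(6)))/8 = -(-99)/(8*(-2 - I*sqrt(6))) = 99/(8*(-2 - I*sqrt(6))))
-12464 + h(142) = -12464 + (-99/40 + 99*I*sqrt(6)/80) = -498659/40 + 99*I*sqrt(6)/80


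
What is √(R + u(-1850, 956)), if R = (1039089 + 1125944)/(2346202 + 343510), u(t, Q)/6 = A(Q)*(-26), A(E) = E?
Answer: I*√67432882585678493/672428 ≈ 386.18*I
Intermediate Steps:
u(t, Q) = -156*Q (u(t, Q) = 6*(Q*(-26)) = 6*(-26*Q) = -156*Q)
R = 2165033/2689712 ≈ 0.80493
√(R + u(-1850, 956)) = √(2165033/2689712 - 156*956) = √(2165033/2689712 - 149136) = √(-401130723799/2689712) = I*√67432882585678493/672428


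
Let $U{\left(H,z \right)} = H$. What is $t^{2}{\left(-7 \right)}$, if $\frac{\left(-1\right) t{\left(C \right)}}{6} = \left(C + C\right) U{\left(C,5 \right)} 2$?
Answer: $1382976$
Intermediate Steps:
$t{\left(C \right)} = - 24 C^{2}$ ($t{\left(C \right)} = - 6 \left(C + C\right) C 2 = - 6 \cdot 2 C C 2 = - 6 \cdot 2 C^{2} \cdot 2 = - 6 \cdot 4 C^{2} = - 24 C^{2}$)
$t^{2}{\left(-7 \right)} = \left(- 24 \left(-7\right)^{2}\right)^{2} = \left(\left(-24\right) 49\right)^{2} = \left(-1176\right)^{2} = 1382976$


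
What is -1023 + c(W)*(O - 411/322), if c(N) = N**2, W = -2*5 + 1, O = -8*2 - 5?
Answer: -910419/322 ≈ -2827.4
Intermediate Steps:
O = -21 (O = -16 - 5 = -21)
W = -9 (W = -10 + 1 = -9)
-1023 + c(W)*(O - 411/322) = -1023 + (-9)**2*(-21 - 411/322) = -1023 + 81*(-21 - 411/322) = -1023 + 81*(-7173/322) = -1023 - 581013/322 = -910419/322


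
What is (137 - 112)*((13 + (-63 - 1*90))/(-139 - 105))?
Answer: 875/61 ≈ 14.344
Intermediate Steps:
(137 - 112)*((13 + (-63 - 1*90))/(-139 - 105)) = 25*((13 + (-63 - 90))/(-244)) = 25*((13 - 153)*(-1/244)) = 25*(-140*(-1/244)) = 25*(35/61) = 875/61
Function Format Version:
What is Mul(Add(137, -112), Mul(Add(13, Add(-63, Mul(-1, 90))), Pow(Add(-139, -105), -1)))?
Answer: Rational(875, 61) ≈ 14.344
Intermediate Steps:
Mul(Add(137, -112), Mul(Add(13, Add(-63, Mul(-1, 90))), Pow(Add(-139, -105), -1))) = Mul(25, Mul(Add(13, Add(-63, -90)), Pow(-244, -1))) = Mul(25, Mul(Add(13, -153), Rational(-1, 244))) = Mul(25, Mul(-140, Rational(-1, 244))) = Mul(25, Rational(35, 61)) = Rational(875, 61)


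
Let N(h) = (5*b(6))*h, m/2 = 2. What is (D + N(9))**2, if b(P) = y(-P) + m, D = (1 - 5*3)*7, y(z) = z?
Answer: 35344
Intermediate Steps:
D = -98 (D = (1 - 15)*7 = -14*7 = -98)
m = 4 (m = 2*2 = 4)
b(P) = 4 - P (b(P) = -P + 4 = 4 - P)
N(h) = -10*h (N(h) = (5*(4 - 1*6))*h = (5*(4 - 6))*h = (5*(-2))*h = -10*h)
(D + N(9))**2 = (-98 - 10*9)**2 = (-98 - 90)**2 = (-188)**2 = 35344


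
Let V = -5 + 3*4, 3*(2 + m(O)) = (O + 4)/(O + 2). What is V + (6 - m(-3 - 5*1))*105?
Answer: 2471/3 ≈ 823.67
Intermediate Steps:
m(O) = -2 + (4 + O)/(3*(2 + O)) (m(O) = -2 + ((O + 4)/(O + 2))/3 = -2 + ((4 + O)/(2 + O))/3 = -2 + (4 + O)/(3*(2 + O)))
V = 7 (V = -5 + 12 = 7)
V + (6 - m(-3 - 5*1))*105 = 7 + (6 - (-8 - 5*(-3 - 5*1))/(3*(2 + (-3 - 5*1))))*105 = 7 + (6 - (-8 - 5*(-3 - 5))/(3*(2 + (-3 - 5))))*105 = 7 + (6 - (-8 - 5*(-8))/(3*(2 - 8)))*105 = 7 + (6 - (-8 + 40)/(3*(-6)))*105 = 7 + (6 - (-1)*32/(3*6))*105 = 7 + (6 - 1*(-16/9))*105 = 7 + (6 + 16/9)*105 = 7 + (70/9)*105 = 7 + 2450/3 = 2471/3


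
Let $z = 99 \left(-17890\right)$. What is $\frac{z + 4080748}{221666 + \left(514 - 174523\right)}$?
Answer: $\frac{2309638}{47657} \approx 48.464$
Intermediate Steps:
$z = -1771110$
$\frac{z + 4080748}{221666 + \left(514 - 174523\right)} = \frac{-1771110 + 4080748}{221666 + \left(514 - 174523\right)} = \frac{2309638}{221666 + \left(514 - 174523\right)} = \frac{2309638}{221666 - 174009} = \frac{2309638}{47657}$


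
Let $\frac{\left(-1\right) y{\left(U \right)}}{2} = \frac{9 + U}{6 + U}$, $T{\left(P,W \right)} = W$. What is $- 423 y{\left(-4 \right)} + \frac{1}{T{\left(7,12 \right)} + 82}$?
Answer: $\frac{198811}{94} \approx 2115.0$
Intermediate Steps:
$y{\left(U \right)} = - \frac{2 \left(9 + U\right)}{6 + U}$ ($y{\left(U \right)} = - 2 \frac{9 + U}{6 + U} = - \frac{2 \left(9 + U\right)}{6 + U}$)
$- 423 y{\left(-4 \right)} + \frac{1}{T{\left(7,12 \right)} + 82} = - 423 \frac{2 \left(-9 - -4\right)}{6 - 4} + \frac{1}{12 + 82} = - 423 \frac{2 \left(-9 + 4\right)}{2} + \frac{1}{94} = - 423 \cdot 2 \cdot \frac{1}{2} \left(-5\right) + \frac{1}{94} = \left(-423\right) \left(-5\right) + \frac{1}{94} = 2115 + \frac{1}{94} = \frac{198811}{94}$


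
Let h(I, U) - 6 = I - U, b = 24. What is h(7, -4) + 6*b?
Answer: 161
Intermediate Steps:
h(I, U) = 6 + I - U (h(I, U) = 6 + (I - U) = 6 + I - U)
h(7, -4) + 6*b = (6 + 7 - 1*(-4)) + 6*24 = (6 + 7 + 4) + 144 = 17 + 144 = 161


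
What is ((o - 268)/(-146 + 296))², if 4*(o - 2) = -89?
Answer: 1329409/360000 ≈ 3.6928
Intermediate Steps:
o = -81/4 (o = 2 + (¼)*(-89) = 2 - 89/4 = -81/4 ≈ -20.250)
((o - 268)/(-146 + 296))² = ((-81/4 - 268)/(-146 + 296))² = (-1153/4/150)² = (-1153/4*1/150)² = (-1153/600)² = 1329409/360000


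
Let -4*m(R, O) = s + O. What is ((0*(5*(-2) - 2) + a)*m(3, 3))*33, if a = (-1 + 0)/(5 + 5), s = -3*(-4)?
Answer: 99/8 ≈ 12.375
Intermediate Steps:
s = 12
m(R, O) = -3 - O/4 (m(R, O) = -(12 + O)/4 = -3 - O/4)
a = -⅒ (a = -1/10 = -1*⅒ = -⅒ ≈ -0.10000)
((0*(5*(-2) - 2) + a)*m(3, 3))*33 = ((0*(5*(-2) - 2) - ⅒)*(-3 - ¼*3))*33 = ((0*(-10 - 2) - ⅒)*(-3 - ¾))*33 = ((0*(-12) - ⅒)*(-15/4))*33 = ((0 - ⅒)*(-15/4))*33 = -⅒*(-15/4)*33 = (3/8)*33 = 99/8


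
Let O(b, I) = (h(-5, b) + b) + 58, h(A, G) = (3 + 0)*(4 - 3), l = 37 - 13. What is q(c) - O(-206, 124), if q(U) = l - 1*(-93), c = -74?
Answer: 262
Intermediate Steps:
l = 24
h(A, G) = 3 (h(A, G) = 3*1 = 3)
q(U) = 117 (q(U) = 24 - 1*(-93) = 24 + 93 = 117)
O(b, I) = 61 + b (O(b, I) = (3 + b) + 58 = 61 + b)
q(c) - O(-206, 124) = 117 - (61 - 206) = 117 - 1*(-145) = 117 + 145 = 262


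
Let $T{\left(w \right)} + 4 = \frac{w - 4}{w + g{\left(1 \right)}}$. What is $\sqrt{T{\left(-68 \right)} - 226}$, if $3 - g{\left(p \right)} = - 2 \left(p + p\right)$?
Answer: $\frac{i \sqrt{851438}}{61} \approx 15.127 i$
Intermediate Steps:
$g{\left(p \right)} = 3 + 4 p$ ($g{\left(p \right)} = 3 - - 2 \left(p + p\right) = 3 - - 2 \cdot 2 p = 3 - - 4 p = 3 + 4 p$)
$T{\left(w \right)} = -4 + \frac{-4 + w}{7 + w}$ ($T{\left(w \right)} = -4 + \frac{w - 4}{w + \left(3 + 4 \cdot 1\right)} = -4 + \frac{-4 + w}{w + \left(3 + 4\right)} = -4 + \frac{-4 + w}{w + 7} = -4 + \frac{-4 + w}{7 + w}$)
$\sqrt{T{\left(-68 \right)} - 226} = \sqrt{\frac{-32 - -204}{7 - 68} - 226} = \sqrt{\frac{-32 + 204}{-61} - 226} = \sqrt{\left(- \frac{1}{61}\right) 172 - 226} = \sqrt{- \frac{172}{61} - 226} = \sqrt{- \frac{13958}{61}} = \frac{i \sqrt{851438}}{61}$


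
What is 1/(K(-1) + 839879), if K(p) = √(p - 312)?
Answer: 839879/705396734954 - I*√313/705396734954 ≈ 1.1906e-6 - 2.5081e-11*I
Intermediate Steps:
K(p) = √(-312 + p)
1/(K(-1) + 839879) = 1/(√(-312 - 1) + 839879) = 1/(√(-313) + 839879) = 1/(I*√313 + 839879) = 1/(839879 + I*√313)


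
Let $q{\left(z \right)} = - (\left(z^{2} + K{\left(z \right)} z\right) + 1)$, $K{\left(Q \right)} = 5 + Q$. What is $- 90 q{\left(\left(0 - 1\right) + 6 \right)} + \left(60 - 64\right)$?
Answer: $6836$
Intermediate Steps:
$q{\left(z \right)} = -1 - z^{2} - z \left(5 + z\right)$ ($q{\left(z \right)} = - (\left(z^{2} + \left(5 + z\right) z\right) + 1) = - (\left(z^{2} + z \left(5 + z\right)\right) + 1) = - (1 + z^{2} + z \left(5 + z\right)) = -1 - z^{2} - z \left(5 + z\right)$)
$- 90 q{\left(\left(0 - 1\right) + 6 \right)} + \left(60 - 64\right) = - 90 \left(-1 - \left(\left(0 - 1\right) + 6\right)^{2} - \left(\left(0 - 1\right) + 6\right) \left(5 + \left(\left(0 - 1\right) + 6\right)\right)\right) + \left(60 - 64\right) = - 90 \left(-1 - \left(-1 + 6\right)^{2} - \left(-1 + 6\right) \left(5 + \left(-1 + 6\right)\right)\right) - 4 = - 90 \left(-1 - 5^{2} - 5 \left(5 + 5\right)\right) - 4 = - 90 \left(-1 - 25 - 5 \cdot 10\right) - 4 = - 90 \left(-1 - 25 - 50\right) - 4 = \left(-90\right) \left(-76\right) - 4 = 6840 - 4 = 6836$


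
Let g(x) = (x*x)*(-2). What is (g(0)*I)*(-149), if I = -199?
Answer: 0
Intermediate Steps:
g(x) = -2*x**2 (g(x) = x**2*(-2) = -2*x**2)
(g(0)*I)*(-149) = (-2*0**2*(-199))*(-149) = (-2*0*(-199))*(-149) = (0*(-199))*(-149) = 0*(-149) = 0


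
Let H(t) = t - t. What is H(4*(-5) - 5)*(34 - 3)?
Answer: 0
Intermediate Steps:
H(t) = 0
H(4*(-5) - 5)*(34 - 3) = 0*(34 - 3) = 0*31 = 0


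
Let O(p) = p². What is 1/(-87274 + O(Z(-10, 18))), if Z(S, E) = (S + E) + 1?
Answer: -1/87193 ≈ -1.1469e-5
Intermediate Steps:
Z(S, E) = 1 + E + S (Z(S, E) = (E + S) + 1 = 1 + E + S)
1/(-87274 + O(Z(-10, 18))) = 1/(-87274 + (1 + 18 - 10)²) = 1/(-87274 + 9²) = 1/(-87274 + 81) = 1/(-87193) = -1/87193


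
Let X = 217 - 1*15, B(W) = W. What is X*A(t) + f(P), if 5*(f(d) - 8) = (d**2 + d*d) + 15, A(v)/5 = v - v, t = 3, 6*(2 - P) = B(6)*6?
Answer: 87/5 ≈ 17.400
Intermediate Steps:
X = 202 (X = 217 - 15 = 202)
P = -4 (P = 2 - 6 = -4)
A(v) = 0 (A(v) = 5*(v - v) = 5*0 = 0)
f(d) = 11 + 2*d**2/5 (f(d) = 8 + ((d**2 + d*d) + 15)/5 = 8 + ((d**2 + d**2) + 15)/5 = 8 + (2*d**2 + 15)/5 = 8 + (15 + 2*d**2)/5 = 8 + (3 + 2*d**2/5) = 11 + 2*d**2/5)
X*A(t) + f(P) = 202*0 + (11 + (2/5)*(-4)**2) = 0 + (11 + (2/5)*16) = 0 + (11 + 32/5) = 0 + 87/5 = 87/5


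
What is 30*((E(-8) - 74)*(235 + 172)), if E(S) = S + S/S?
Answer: -989010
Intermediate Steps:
E(S) = 1 + S (E(S) = S + 1 = 1 + S)
30*((E(-8) - 74)*(235 + 172)) = 30*(((1 - 8) - 74)*(235 + 172)) = 30*((-7 - 74)*407) = 30*(-81*407) = 30*(-32967) = -989010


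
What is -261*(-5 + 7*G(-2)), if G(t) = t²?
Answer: -6003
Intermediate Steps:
-261*(-5 + 7*G(-2)) = -261*(-5 + 7*(-2)²) = -261*(-5 + 7*4) = -261*(-5 + 28) = -261*23 = -6003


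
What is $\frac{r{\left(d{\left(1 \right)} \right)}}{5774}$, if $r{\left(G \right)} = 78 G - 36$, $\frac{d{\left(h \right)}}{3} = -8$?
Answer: $- \frac{954}{2887} \approx -0.33045$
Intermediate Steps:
$d{\left(h \right)} = -24$ ($d{\left(h \right)} = 3 \left(-8\right) = -24$)
$r{\left(G \right)} = -36 + 78 G$
$\frac{r{\left(d{\left(1 \right)} \right)}}{5774} = \frac{-36 + 78 \left(-24\right)}{5774} = \left(-36 - 1872\right) \frac{1}{5774} = \left(-1908\right) \frac{1}{5774} = - \frac{954}{2887}$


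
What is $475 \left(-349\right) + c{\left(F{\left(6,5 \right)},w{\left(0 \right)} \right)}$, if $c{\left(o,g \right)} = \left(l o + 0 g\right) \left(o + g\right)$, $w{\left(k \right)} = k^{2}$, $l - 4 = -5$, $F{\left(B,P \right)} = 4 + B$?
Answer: $-165875$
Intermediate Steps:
$l = -1$ ($l = 4 - 5 = -1$)
$c{\left(o,g \right)} = - o \left(g + o\right)$ ($c{\left(o,g \right)} = \left(- o + 0 g\right) \left(o + g\right) = \left(- o + 0\right) \left(g + o\right) = - o \left(g + o\right)$)
$475 \left(-349\right) + c{\left(F{\left(6,5 \right)},w{\left(0 \right)} \right)} = 475 \left(-349\right) - \left(4 + 6\right) \left(0^{2} + \left(4 + 6\right)\right) = -165775 - 10 \left(0 + 10\right) = -165775 - 10 \cdot 10 = -165775 - 100 = -165875$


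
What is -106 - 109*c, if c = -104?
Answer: 11230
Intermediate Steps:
-106 - 109*c = -106 - 109*(-104) = -106 + 11336 = 11230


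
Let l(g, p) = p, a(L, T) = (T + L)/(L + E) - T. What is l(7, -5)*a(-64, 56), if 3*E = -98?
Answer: 8108/29 ≈ 279.59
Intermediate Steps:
E = -98/3 (E = (1/3)*(-98) = -98/3 ≈ -32.667)
a(L, T) = -T + (L + T)/(-98/3 + L) (a(L, T) = (T + L)/(L - 98/3) - T = (L + T)/(-98/3 + L) - T = -T + (L + T)/(-98/3 + L))
l(7, -5)*a(-64, 56) = -5*(3*(-64) + 101*56 - 3*(-64)*56)/(-98 + 3*(-64)) = -5*(-192 + 5656 + 10752)/(-98 - 192) = -5*16216/(-290) = -(-1)*16216/58 = -5*(-8108/145) = 8108/29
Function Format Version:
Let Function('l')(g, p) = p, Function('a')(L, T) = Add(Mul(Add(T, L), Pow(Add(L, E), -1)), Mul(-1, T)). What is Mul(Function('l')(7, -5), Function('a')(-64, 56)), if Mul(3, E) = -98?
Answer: Rational(8108, 29) ≈ 279.59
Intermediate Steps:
E = Rational(-98, 3) (E = Mul(Rational(1, 3), -98) = Rational(-98, 3) ≈ -32.667)
Function('a')(L, T) = Add(Mul(-1, T), Mul(Pow(Add(Rational(-98, 3), L), -1), Add(L, T))) (Function('a')(L, T) = Add(Mul(Add(T, L), Pow(Add(L, Rational(-98, 3)), -1)), Mul(-1, T)) = Add(Mul(Add(L, T), Pow(Add(Rational(-98, 3), L), -1)), Mul(-1, T)) = Add(Mul(Pow(Add(Rational(-98, 3), L), -1), Add(L, T)), Mul(-1, T)) = Add(Mul(-1, T), Mul(Pow(Add(Rational(-98, 3), L), -1), Add(L, T))))
Mul(Function('l')(7, -5), Function('a')(-64, 56)) = Mul(-5, Mul(Pow(Add(-98, Mul(3, -64)), -1), Add(Mul(3, -64), Mul(101, 56), Mul(-3, -64, 56)))) = Mul(-5, Mul(Pow(Add(-98, -192), -1), Add(-192, 5656, 10752))) = Mul(-5, Mul(Pow(-290, -1), 16216)) = Mul(-5, Mul(Rational(-1, 290), 16216)) = Mul(-5, Rational(-8108, 145)) = Rational(8108, 29)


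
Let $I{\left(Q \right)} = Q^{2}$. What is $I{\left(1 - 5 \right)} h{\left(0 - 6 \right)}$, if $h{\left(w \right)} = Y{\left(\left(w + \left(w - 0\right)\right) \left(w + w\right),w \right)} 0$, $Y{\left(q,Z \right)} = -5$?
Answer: $0$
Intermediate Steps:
$h{\left(w \right)} = 0$ ($h{\left(w \right)} = \left(-5\right) 0 = 0$)
$I{\left(1 - 5 \right)} h{\left(0 - 6 \right)} = \left(1 - 5\right)^{2} \cdot 0 = \left(-4\right)^{2} \cdot 0 = 16 \cdot 0 = 0$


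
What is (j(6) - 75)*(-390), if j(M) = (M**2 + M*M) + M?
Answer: -1170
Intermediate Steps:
j(M) = M + 2*M**2 (j(M) = (M**2 + M**2) + M = 2*M**2 + M = M + 2*M**2)
(j(6) - 75)*(-390) = (6*(1 + 2*6) - 75)*(-390) = (6*(1 + 12) - 75)*(-390) = (6*13 - 75)*(-390) = (78 - 75)*(-390) = 3*(-390) = -1170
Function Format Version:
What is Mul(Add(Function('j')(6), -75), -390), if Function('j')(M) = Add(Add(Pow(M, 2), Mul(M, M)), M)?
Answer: -1170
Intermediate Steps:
Function('j')(M) = Add(M, Mul(2, Pow(M, 2))) (Function('j')(M) = Add(Add(Pow(M, 2), Pow(M, 2)), M) = Add(Mul(2, Pow(M, 2)), M) = Add(M, Mul(2, Pow(M, 2))))
Mul(Add(Function('j')(6), -75), -390) = Mul(Add(Mul(6, Add(1, Mul(2, 6))), -75), -390) = Mul(Add(Mul(6, Add(1, 12)), -75), -390) = Mul(Add(Mul(6, 13), -75), -390) = Mul(Add(78, -75), -390) = Mul(3, -390) = -1170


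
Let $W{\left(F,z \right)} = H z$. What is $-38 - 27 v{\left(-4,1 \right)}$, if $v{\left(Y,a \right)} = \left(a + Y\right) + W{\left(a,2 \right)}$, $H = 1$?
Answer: $-11$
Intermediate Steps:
$W{\left(F,z \right)} = z$ ($W{\left(F,z \right)} = 1 z = z$)
$v{\left(Y,a \right)} = 2 + Y + a$ ($v{\left(Y,a \right)} = \left(a + Y\right) + 2 = \left(Y + a\right) + 2 = 2 + Y + a$)
$-38 - 27 v{\left(-4,1 \right)} = -38 - 27 \left(2 - 4 + 1\right) = -38 - -27 = -38 + 27 = -11$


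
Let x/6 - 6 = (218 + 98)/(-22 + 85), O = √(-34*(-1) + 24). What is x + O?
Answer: 1388/21 + √58 ≈ 73.711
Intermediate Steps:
O = √58 (O = √(34 + 24) = √58 ≈ 7.6158)
x = 1388/21 (x = 36 + 6*((218 + 98)/(-22 + 85)) = 36 + 6*(316/63) = 36 + 632/21 = 1388/21 ≈ 66.095)
x + O = 1388/21 + √58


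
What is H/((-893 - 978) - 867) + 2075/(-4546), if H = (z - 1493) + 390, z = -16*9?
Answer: -3122/3111737 ≈ -0.0010033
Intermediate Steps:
z = -144
H = -1247 (H = (-144 - 1493) + 390 = -1637 + 390 = -1247)
H/((-893 - 978) - 867) + 2075/(-4546) = -1247/((-893 - 978) - 867) + 2075/(-4546) = -1247/(-1871 - 867) + 2075*(-1/4546) = -1247/(-2738) - 2075/4546 = -1247*(-1/2738) - 2075/4546 = 1247/2738 - 2075/4546 = -3122/3111737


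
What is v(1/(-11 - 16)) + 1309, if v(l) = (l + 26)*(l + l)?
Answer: 952859/729 ≈ 1307.1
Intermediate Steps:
v(l) = 2*l*(26 + l) (v(l) = (26 + l)*(2*l) = 2*l*(26 + l))
v(1/(-11 - 16)) + 1309 = 2*(26 + 1/(-11 - 16))/(-11 - 16) + 1309 = 2*(26 + 1/(-27))/(-27) + 1309 = 2*(-1/27)*(26 - 1/27) + 1309 = 2*(-1/27)*(701/27) + 1309 = -1402/729 + 1309 = 952859/729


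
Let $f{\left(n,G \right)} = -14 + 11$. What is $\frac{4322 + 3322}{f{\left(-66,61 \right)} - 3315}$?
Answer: $- \frac{182}{79} \approx -2.3038$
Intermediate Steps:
$f{\left(n,G \right)} = -3$
$\frac{4322 + 3322}{f{\left(-66,61 \right)} - 3315} = \frac{4322 + 3322}{-3 - 3315} = \frac{7644}{-3318} = 7644 \left(- \frac{1}{3318}\right) = - \frac{182}{79}$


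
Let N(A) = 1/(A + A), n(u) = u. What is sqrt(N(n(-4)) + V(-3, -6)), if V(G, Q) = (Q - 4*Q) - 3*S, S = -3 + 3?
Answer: sqrt(286)/4 ≈ 4.2279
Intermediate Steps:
S = 0
V(G, Q) = -3*Q (V(G, Q) = (Q - 4*Q) - 3*0 = -3*Q + 0 = -3*Q)
N(A) = 1/(2*A)
sqrt(N(n(-4)) + V(-3, -6)) = sqrt((1/2)/(-4) - 3*(-6)) = sqrt((1/2)*(-1/4) + 18) = sqrt(-1/8 + 18) = sqrt(143/8) = sqrt(286)/4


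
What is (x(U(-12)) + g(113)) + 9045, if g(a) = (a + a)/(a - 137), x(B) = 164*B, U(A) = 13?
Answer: 134011/12 ≈ 11168.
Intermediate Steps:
g(a) = 2*a/(-137 + a) (g(a) = (2*a)/(-137 + a) = 2*a/(-137 + a))
(x(U(-12)) + g(113)) + 9045 = (164*13 + 2*113/(-137 + 113)) + 9045 = (2132 + 2*113/(-24)) + 9045 = (2132 + 2*113*(-1/24)) + 9045 = (2132 - 113/12) + 9045 = 25471/12 + 9045 = 134011/12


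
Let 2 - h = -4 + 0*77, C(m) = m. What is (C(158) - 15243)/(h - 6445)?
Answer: 15085/6439 ≈ 2.3428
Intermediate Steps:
h = 6 (h = 2 - (-4 + 0*77) = 2 - (-4 + 0) = 2 - 1*(-4) = 2 + 4 = 6)
(C(158) - 15243)/(h - 6445) = (158 - 15243)/(6 - 6445) = -15085/(-6439) = -15085*(-1/6439) = 15085/6439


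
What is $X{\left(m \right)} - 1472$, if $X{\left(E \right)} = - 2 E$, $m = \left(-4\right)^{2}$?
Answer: $-1504$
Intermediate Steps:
$m = 16$
$X{\left(m \right)} - 1472 = \left(-2\right) 16 - 1472 = -32 - 1472 = -1504$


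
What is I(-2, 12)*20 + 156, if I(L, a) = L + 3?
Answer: 176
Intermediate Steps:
I(L, a) = 3 + L
I(-2, 12)*20 + 156 = (3 - 2)*20 + 156 = 1*20 + 156 = 20 + 156 = 176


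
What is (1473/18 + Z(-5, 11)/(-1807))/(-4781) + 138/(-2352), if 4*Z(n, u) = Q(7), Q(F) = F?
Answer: -110000831/1451396856 ≈ -0.075790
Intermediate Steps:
Z(n, u) = 7/4 (Z(n, u) = (¼)*7 = 7/4)
(1473/18 + Z(-5, 11)/(-1807))/(-4781) + 138/(-2352) = (1473/18 + (7/4)/(-1807))/(-4781) + 138/(-2352) = (1473*(1/18) + (7/4)*(-1/1807))*(-1/4781) + 138*(-1/2352) = (491/6 - 7/7228)*(-1/4781) - 23/392 = (1774453/21684)*(-1/4781) - 23/392 = -1774453/103671204 - 23/392 = -110000831/1451396856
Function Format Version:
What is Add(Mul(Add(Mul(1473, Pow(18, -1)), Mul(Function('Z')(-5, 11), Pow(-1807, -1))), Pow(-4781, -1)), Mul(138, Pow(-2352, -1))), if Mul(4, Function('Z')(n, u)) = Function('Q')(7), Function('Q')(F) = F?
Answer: Rational(-110000831, 1451396856) ≈ -0.075790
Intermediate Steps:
Function('Z')(n, u) = Rational(7, 4) (Function('Z')(n, u) = Mul(Rational(1, 4), 7) = Rational(7, 4))
Add(Mul(Add(Mul(1473, Pow(18, -1)), Mul(Function('Z')(-5, 11), Pow(-1807, -1))), Pow(-4781, -1)), Mul(138, Pow(-2352, -1))) = Add(Mul(Add(Mul(1473, Pow(18, -1)), Mul(Rational(7, 4), Pow(-1807, -1))), Pow(-4781, -1)), Mul(138, Pow(-2352, -1))) = Add(Mul(Add(Mul(1473, Rational(1, 18)), Mul(Rational(7, 4), Rational(-1, 1807))), Rational(-1, 4781)), Mul(138, Rational(-1, 2352))) = Add(Mul(Add(Rational(491, 6), Rational(-7, 7228)), Rational(-1, 4781)), Rational(-23, 392)) = Add(Mul(Rational(1774453, 21684), Rational(-1, 4781)), Rational(-23, 392)) = Add(Rational(-1774453, 103671204), Rational(-23, 392)) = Rational(-110000831, 1451396856)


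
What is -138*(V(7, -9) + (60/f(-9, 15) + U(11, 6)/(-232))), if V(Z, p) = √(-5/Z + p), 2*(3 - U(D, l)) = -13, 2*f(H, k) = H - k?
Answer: 161391/232 - 276*I*√119/7 ≈ 695.65 - 430.11*I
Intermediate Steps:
f(H, k) = H/2 - k/2 (f(H, k) = (H - k)/2 = H/2 - k/2)
U(D, l) = 19/2 (U(D, l) = 3 - ½*(-13) = 3 + 13/2 = 19/2)
V(Z, p) = √(p - 5/Z)
-138*(V(7, -9) + (60/f(-9, 15) + U(11, 6)/(-232))) = -138*(√(-9 - 5/7) + (60/((½)*(-9) - ½*15) + (19/2)/(-232))) = -138*(√(-9 - 5*⅐) + (60/(-9/2 - 15/2) + (19/2)*(-1/232))) = -138*(√(-9 - 5/7) + (60/(-12) - 19/464)) = -138*(√(-68/7) + (60*(-1/12) - 19/464)) = -138*(2*I*√119/7 + (-5 - 19/464)) = -138*(2*I*√119/7 - 2339/464) = -138*(-2339/464 + 2*I*√119/7) = 161391/232 - 276*I*√119/7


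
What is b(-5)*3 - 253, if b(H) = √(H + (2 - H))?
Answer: -253 + 3*√2 ≈ -248.76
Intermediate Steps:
b(H) = √2
b(-5)*3 - 253 = √2*3 - 253 = 3*√2 - 253 = -253 + 3*√2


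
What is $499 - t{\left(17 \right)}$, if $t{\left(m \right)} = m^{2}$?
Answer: $210$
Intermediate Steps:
$499 - t{\left(17 \right)} = 499 - 17^{2} = 499 - 289 = 210$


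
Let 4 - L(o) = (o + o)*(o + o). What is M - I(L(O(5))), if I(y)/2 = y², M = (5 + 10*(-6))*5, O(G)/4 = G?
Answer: -5094707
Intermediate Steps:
O(G) = 4*G
L(o) = 4 - 4*o² (L(o) = 4 - (o + o)*(o + o) = 4 - 2*o*2*o = 4 - 4*o²)
M = -275 (M = (5 - 60)*5 = -55*5 = -275)
I(y) = 2*y²
M - I(L(O(5))) = -275 - 2*(4 - 4*(4*5)²)² = -275 - 2*(4 - 4*20²)² = -275 - 2*(4 - 4*400)² = -275 - 2*(4 - 1600)² = -275 - 2*(-1596)² = -275 - 2*2547216 = -275 - 1*5094432 = -275 - 5094432 = -5094707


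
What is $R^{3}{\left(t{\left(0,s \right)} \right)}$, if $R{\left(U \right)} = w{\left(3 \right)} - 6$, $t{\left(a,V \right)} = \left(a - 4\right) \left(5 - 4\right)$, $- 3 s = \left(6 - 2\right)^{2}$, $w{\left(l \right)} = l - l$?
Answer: $-216$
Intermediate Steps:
$w{\left(l \right)} = 0$
$s = - \frac{16}{3}$ ($s = - \frac{\left(6 - 2\right)^{2}}{3} = - \frac{4^{2}}{3} = \left(- \frac{1}{3}\right) 16 = - \frac{16}{3} \approx -5.3333$)
$t{\left(a,V \right)} = -4 + a$ ($t{\left(a,V \right)} = \left(-4 + a\right) 1 = -4 + a$)
$R{\left(U \right)} = -6$ ($R{\left(U \right)} = 0 - 6 = -6$)
$R^{3}{\left(t{\left(0,s \right)} \right)} = \left(-6\right)^{3} = -216$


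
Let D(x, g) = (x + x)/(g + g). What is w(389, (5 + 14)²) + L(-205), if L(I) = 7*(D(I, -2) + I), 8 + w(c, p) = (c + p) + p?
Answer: 771/2 ≈ 385.50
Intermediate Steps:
D(x, g) = x/g (D(x, g) = (2*x)/((2*g)) = (2*x)*(1/(2*g)) = x/g)
w(c, p) = -8 + c + 2*p (w(c, p) = -8 + ((c + p) + p) = -8 + (c + 2*p) = -8 + c + 2*p)
L(I) = 7*I/2 (L(I) = 7*(I/(-2) + I) = 7*(I*(-½) + I) = 7*(-I/2 + I) = 7*(I/2) = 7*I/2)
w(389, (5 + 14)²) + L(-205) = (-8 + 389 + 2*(5 + 14)²) + (7/2)*(-205) = (-8 + 389 + 2*19²) - 1435/2 = (-8 + 389 + 2*361) - 1435/2 = (-8 + 389 + 722) - 1435/2 = 1103 - 1435/2 = 771/2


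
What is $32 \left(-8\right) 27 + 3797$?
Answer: $-3115$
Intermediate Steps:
$32 \left(-8\right) 27 + 3797 = \left(-256\right) 27 + 3797 = -6912 + 3797 = -3115$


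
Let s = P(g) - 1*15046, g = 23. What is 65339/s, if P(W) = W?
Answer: -65339/15023 ≈ -4.3493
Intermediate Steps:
s = -15023 (s = 23 - 1*15046 = 23 - 15046 = -15023)
65339/s = 65339/(-15023) = 65339*(-1/15023) = -65339/15023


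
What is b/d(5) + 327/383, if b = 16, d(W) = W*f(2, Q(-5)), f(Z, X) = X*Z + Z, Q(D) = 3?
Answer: 2401/1915 ≈ 1.2538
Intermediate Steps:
f(Z, X) = Z + X*Z
d(W) = 8*W (d(W) = W*(2*(1 + 3)) = W*(2*4) = W*8 = 8*W)
b/d(5) + 327/383 = 16/((8*5)) + 327/383 = 16/40 + 327*(1/383) = 16*(1/40) + 327/383 = 2/5 + 327/383 = 2401/1915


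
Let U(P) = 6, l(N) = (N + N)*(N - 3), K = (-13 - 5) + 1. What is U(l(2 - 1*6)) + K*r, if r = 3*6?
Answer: -300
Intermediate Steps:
K = -17 (K = -18 + 1 = -17)
l(N) = 2*N*(-3 + N) (l(N) = (2*N)*(-3 + N) = 2*N*(-3 + N))
r = 18
U(l(2 - 1*6)) + K*r = 6 - 17*18 = 6 - 306 = -300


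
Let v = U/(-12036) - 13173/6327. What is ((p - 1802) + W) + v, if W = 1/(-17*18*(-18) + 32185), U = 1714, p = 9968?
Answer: 433948324974775/53155347074 ≈ 8163.8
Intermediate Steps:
W = 1/37693 (W = 1/(-306*(-18) + 32185) = 1/(5508 + 32185) = 1/37693 ≈ 2.6530e-5)
v = -3136939/1410218 (v = 1714/(-12036) - 13173/6327 = 1714*(-1/12036) - 13173*1/6327 = -857/6018 - 4391/2109 = -3136939/1410218 ≈ -2.2244)
((p - 1802) + W) + v = ((9968 - 1802) + 1/37693) - 3136939/1410218 = (8166 + 1/37693) - 3136939/1410218 = 307801039/37693 - 3136939/1410218 = 433948324974775/53155347074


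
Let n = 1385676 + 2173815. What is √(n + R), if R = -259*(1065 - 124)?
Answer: 46*√1567 ≈ 1820.9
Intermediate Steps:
n = 3559491
R = -243719 (R = -259*941 = -243719)
√(n + R) = √(3559491 - 243719) = √3315772 = 46*√1567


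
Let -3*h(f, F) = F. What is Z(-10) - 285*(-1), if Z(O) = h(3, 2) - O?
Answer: 883/3 ≈ 294.33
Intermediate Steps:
h(f, F) = -F/3
Z(O) = -⅔ - O (Z(O) = -⅓*2 - O = -⅔ - O)
Z(-10) - 285*(-1) = (-⅔ - 1*(-10)) - 285*(-1) = (-⅔ + 10) - 95*(-3) = 28/3 + 285 = 883/3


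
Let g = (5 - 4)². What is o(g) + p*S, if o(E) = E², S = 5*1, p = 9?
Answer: 46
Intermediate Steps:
g = 1 (g = 1² = 1)
S = 5
o(g) + p*S = 1² + 9*5 = 1 + 45 = 46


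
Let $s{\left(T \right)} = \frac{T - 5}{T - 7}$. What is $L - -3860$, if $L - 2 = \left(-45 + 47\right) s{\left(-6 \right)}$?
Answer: $\frac{50228}{13} \approx 3863.7$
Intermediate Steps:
$s{\left(T \right)} = \frac{-5 + T}{-7 + T}$
$L = \frac{48}{13}$ ($L = 2 + \left(-45 + 47\right) \frac{-5 - 6}{-7 - 6} = 2 + 2 \frac{1}{-13} \left(-11\right) = 2 + 2 \left(\left(- \frac{1}{13}\right) \left(-11\right)\right) = 2 + 2 \cdot \frac{11}{13} = 2 + \frac{22}{13} = \frac{48}{13} \approx 3.6923$)
$L - -3860 = \frac{48}{13} - -3860 = \frac{48}{13} + 3860 = \frac{50228}{13}$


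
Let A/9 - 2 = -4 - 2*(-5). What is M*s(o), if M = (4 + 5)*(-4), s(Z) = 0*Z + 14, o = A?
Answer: -504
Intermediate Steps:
A = 72 (A = 18 + 9*(-4 - 2*(-5)) = 18 + 9*(-4 + 10) = 18 + 9*6 = 18 + 54 = 72)
o = 72
s(Z) = 14 (s(Z) = 0 + 14 = 14)
M = -36 (M = 9*(-4) = -36)
M*s(o) = -36*14 = -504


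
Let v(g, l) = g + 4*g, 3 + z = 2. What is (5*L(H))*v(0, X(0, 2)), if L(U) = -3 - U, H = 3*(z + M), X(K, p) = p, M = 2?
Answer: 0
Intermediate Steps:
z = -1 (z = -3 + 2 = -1)
v(g, l) = 5*g
H = 3 (H = 3*(-1 + 2) = 3*1 = 3)
(5*L(H))*v(0, X(0, 2)) = (5*(-3 - 1*3))*(5*0) = (5*(-3 - 3))*0 = (5*(-6))*0 = -30*0 = 0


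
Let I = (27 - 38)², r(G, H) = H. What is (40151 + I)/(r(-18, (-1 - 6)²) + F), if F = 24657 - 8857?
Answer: 13424/5283 ≈ 2.5410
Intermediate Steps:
I = 121 (I = (-11)² = 121)
F = 15800
(40151 + I)/(r(-18, (-1 - 6)²) + F) = (40151 + 121)/((-1 - 6)² + 15800) = 40272/((-7)² + 15800) = 40272/(49 + 15800) = 40272/15849 = 40272*(1/15849) = 13424/5283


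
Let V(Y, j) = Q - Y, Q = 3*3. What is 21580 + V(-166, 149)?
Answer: 21755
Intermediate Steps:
Q = 9
V(Y, j) = 9 - Y
21580 + V(-166, 149) = 21580 + (9 - 1*(-166)) = 21580 + (9 + 166) = 21580 + 175 = 21755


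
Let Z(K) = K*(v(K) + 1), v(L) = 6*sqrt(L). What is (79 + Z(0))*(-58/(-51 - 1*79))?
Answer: 2291/65 ≈ 35.246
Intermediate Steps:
Z(K) = K*(1 + 6*sqrt(K)) (Z(K) = K*(6*sqrt(K) + 1) = K*(1 + 6*sqrt(K)))
(79 + Z(0))*(-58/(-51 - 1*79)) = (79 + (0 + 6*0**(3/2)))*(-58/(-51 - 1*79)) = (79 + (0 + 6*0))*(-58/(-51 - 79)) = (79 + (0 + 0))*(-58/(-130)) = (79 + 0)*(-58*(-1/130)) = 79*(29/65) = 2291/65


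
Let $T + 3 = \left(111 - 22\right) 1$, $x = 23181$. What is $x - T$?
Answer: $23095$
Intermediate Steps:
$T = 86$ ($T = -3 + \left(111 - 22\right) 1 = -3 + 89 \cdot 1 = -3 + 89 = 86$)
$x - T = 23181 - 86 = 23095$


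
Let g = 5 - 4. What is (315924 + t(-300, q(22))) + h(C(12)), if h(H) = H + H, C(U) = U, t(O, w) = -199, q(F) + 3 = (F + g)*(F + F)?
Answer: 315749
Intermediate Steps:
g = 1
q(F) = -3 + 2*F*(1 + F) (q(F) = -3 + (F + 1)*(F + F) = -3 + (1 + F)*(2*F) = -3 + 2*F*(1 + F))
h(H) = 2*H
(315924 + t(-300, q(22))) + h(C(12)) = (315924 - 199) + 2*12 = 315725 + 24 = 315749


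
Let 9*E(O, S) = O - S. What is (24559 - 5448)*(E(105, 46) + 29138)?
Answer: 5012834411/9 ≈ 5.5698e+8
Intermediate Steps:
E(O, S) = -S/9 + O/9 (E(O, S) = (O - S)/9 = -S/9 + O/9)
(24559 - 5448)*(E(105, 46) + 29138) = (24559 - 5448)*((-1/9*46 + (1/9)*105) + 29138) = 19111*((-46/9 + 35/3) + 29138) = 19111*(59/9 + 29138) = 19111*(262301/9) = 5012834411/9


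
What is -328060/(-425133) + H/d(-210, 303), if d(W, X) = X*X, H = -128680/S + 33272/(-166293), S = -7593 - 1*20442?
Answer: 346724837181605332/449292925064154087 ≈ 0.77171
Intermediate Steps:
S = -28035 (S = -7593 - 20442 = -28035)
H = 454795616/103600539 (H = -128680/(-28035) + 33272/(-166293) = -128680*(-1/28035) + 33272*(-1/166293) = 25736/5607 - 33272/166293 = 454795616/103600539 ≈ 4.3899)
d(W, X) = X**2
-328060/(-425133) + H/d(-210, 303) = -328060/(-425133) + 454795616/(103600539*(303**2)) = -328060*(-1/425133) + (454795616/103600539)/91809 = 328060/425133 + (454795616/103600539)*(1/91809) = 328060/425133 + 454795616/9511461885051 = 346724837181605332/449292925064154087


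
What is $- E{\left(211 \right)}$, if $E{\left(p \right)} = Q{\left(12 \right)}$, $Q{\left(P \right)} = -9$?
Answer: $9$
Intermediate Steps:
$E{\left(p \right)} = -9$
$- E{\left(211 \right)} = \left(-1\right) \left(-9\right) = 9$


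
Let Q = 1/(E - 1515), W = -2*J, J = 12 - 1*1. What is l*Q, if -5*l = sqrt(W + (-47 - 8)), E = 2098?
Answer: -I*sqrt(77)/2915 ≈ -0.0030103*I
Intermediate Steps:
J = 11 (J = 12 - 1 = 11)
W = -22 (W = -2*11 = -22)
l = -I*sqrt(77)/5 (l = -sqrt(-22 + (-47 - 8))/5 = -sqrt(-22 - 55)/5 = -I*sqrt(77)/5 ≈ -1.755*I)
Q = 1/583 (Q = 1/(2098 - 1515) = 1/583 ≈ 0.0017153)
l*Q = -I*sqrt(77)/5*(1/583) = -I*sqrt(77)/2915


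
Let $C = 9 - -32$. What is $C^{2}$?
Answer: $1681$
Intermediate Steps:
$C = 41$ ($C = 9 + 32 = 41$)
$C^{2} = 41^{2} = 1681$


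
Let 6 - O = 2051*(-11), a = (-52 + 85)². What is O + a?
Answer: 23656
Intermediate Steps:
a = 1089 (a = 33² = 1089)
O = 22567 (O = 6 - 2051*(-11) = 6 - 1*(-22561) = 6 + 22561 = 22567)
O + a = 22567 + 1089 = 23656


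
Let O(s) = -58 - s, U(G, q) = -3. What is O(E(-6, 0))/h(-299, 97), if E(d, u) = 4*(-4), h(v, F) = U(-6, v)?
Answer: 14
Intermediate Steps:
h(v, F) = -3
E(d, u) = -16
O(E(-6, 0))/h(-299, 97) = (-58 - 1*(-16))/(-3) = (-58 + 16)*(-1/3) = -42*(-1/3) = 14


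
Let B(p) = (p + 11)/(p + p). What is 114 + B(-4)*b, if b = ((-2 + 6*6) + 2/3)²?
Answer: -8438/9 ≈ -937.56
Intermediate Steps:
B(p) = (11 + p)/(2*p) (B(p) = (11 + p)/((2*p)) = (11 + p)*(1/(2*p)) = (11 + p)/(2*p))
b = 10816/9 (b = ((-2 + 36) + 2*(⅓))² = (34 + ⅔)² = (104/3)² = 10816/9 ≈ 1201.8)
114 + B(-4)*b = 114 + ((½)*(11 - 4)/(-4))*(10816/9) = 114 + ((½)*(-¼)*7)*(10816/9) = 114 - 7/8*10816/9 = 114 - 9464/9 = -8438/9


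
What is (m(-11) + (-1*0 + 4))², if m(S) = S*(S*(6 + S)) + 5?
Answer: 355216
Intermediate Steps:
m(S) = 5 + S²*(6 + S) (m(S) = S²*(6 + S) + 5 = 5 + S²*(6 + S))
(m(-11) + (-1*0 + 4))² = ((5 + (-11)³ + 6*(-11)²) + (-1*0 + 4))² = ((5 - 1331 + 6*121) + (0 + 4))² = ((5 - 1331 + 726) + 4)² = (-600 + 4)² = (-596)² = 355216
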